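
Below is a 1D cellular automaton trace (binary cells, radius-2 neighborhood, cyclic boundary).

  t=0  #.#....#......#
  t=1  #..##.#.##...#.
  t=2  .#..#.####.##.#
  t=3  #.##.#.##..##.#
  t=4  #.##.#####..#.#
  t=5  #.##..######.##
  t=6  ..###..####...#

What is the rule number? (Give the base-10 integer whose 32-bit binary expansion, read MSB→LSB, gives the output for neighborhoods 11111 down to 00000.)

3530030860

  ##### -> #   bit 31 = 1  t=4,i=7
  ####. -> #   bit 30 = 1  t=2,i=8
  ###.# -> .   bit 29 = 0  t=2,i=9
  ###.. -> #   bit 28 = 1  t=4,i=9
  ##.## -> .   bit 27 = 0  t=2,i=10
  ##.#. -> .   bit 26 = 0  t=0,i=1
  ##..# -> #   bit 25 = 1  t=3,i=9
  ##... -> .   bit 24 = 0  t=1,i=10
  #.### -> .   bit 23 = 0  t=2,i=6
  #.##. -> #   bit 22 = 1  t=1,i=8
  #.#.# -> #   bit 21 = 1  t=1,i=6
  #.#.. -> .   bit 20 = 0  t=0,i=2
  #..## -> .   bit 19 = 0  t=1,i=2
  #..#. -> #   bit 18 = 1  t=2,i=3
  #...# -> #   bit 17 = 1  t=1,i=11
  #.... -> #   bit 16 = 1  t=0,i=4
  .#### -> #   bit 15 = 1  t=2,i=7
  .###. -> #   bit 14 = 1  t=5,i=14
  .##.# -> #   bit 13 = 1  t=0,i=0
  .##.. -> #   bit 12 = 1  t=1,i=9
  .#.## -> #   bit 11 = 1  t=1,i=7
  .#.#. -> #   bit 10 = 1  t=1,i=14
  .#..# -> #   bit 9 = 1  t=1,i=1
  .#... -> #   bit 8 = 1  t=0,i=3
  ..### -> .   bit 7 = 0  t=5,i=6
  ..##. -> .   bit 6 = 0  t=0,i=14
  ..#.# -> .   bit 5 = 0  t=1,i=13
  ..#.. -> .   bit 4 = 0  t=0,i=7
  ...## -> #   bit 3 = 1  t=0,i=13
  ...#. -> #   bit 2 = 1  t=0,i=6
  ....# -> .   bit 1 = 0  t=0,i=5
  ..... -> .   bit 0 = 0  t=0,i=10
  bits 11010010011001111111111100001100 = 3530030860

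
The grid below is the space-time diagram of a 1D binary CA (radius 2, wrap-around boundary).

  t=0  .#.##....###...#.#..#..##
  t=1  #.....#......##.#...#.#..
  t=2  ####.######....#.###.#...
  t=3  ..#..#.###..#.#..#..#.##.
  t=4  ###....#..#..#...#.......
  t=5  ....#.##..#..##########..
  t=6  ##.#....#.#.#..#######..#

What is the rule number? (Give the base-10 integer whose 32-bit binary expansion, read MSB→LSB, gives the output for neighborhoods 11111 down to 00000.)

  #####|#  b31=1 t=2,i=7
  ####.|#  b30=1 t=2,i=2
  ###.#|.  b29=0 t=2,i=3
  ###..|.  b28=0 t=0,i=11
  ##.##|.  b27=0 t=2,i=4
  ##.#.|#  b26=1 t=0,i=0
  ##..#|#  b25=1 t=3,i=10
  ##...|.  b24=0 t=0,i=5
  #.###|#  b23=1 t=2,i=5
  #.##.|.  b22=0 t=0,i=3
  #.#.#|.  b21=0 t=0,i=1
  #.#..|.  b20=0 t=0,i=17
  #..##|#  b19=1 t=0,i=22
  #..#.|.  b18=0 t=0,i=19
  #...#|#  b17=1 t=0,i=13
  #....|#  b16=1 t=0,i=6
  .####|.  b15=0 t=2,i=1
  .###.|.  b14=0 t=0,i=10
  .##.#|.  b13=0 t=0,i=24
  .##..|.  b12=0 t=0,i=4
  .#.##|.  b11=0 t=0,i=2
  .#.#.|#  b10=1 t=0,i=16
  .#..#|.  b9=0 t=0,i=18
  .#...|#  b8=1 t=1,i=1
  ..###|.  b7=0 t=0,i=9
  ..##.|.  b6=0 t=0,i=23
  ..#.#|.  b5=0 t=0,i=15
  ..#..|#  b4=1 t=0,i=20
  ...##|.  b3=0 t=0,i=8
  ...#.|#  b2=1 t=0,i=14
  ....#|.  b1=0 t=0,i=7
  .....|#  b0=1 t=1,i=3
  bits 11000110100010110000010100010101 = 3330999573

3330999573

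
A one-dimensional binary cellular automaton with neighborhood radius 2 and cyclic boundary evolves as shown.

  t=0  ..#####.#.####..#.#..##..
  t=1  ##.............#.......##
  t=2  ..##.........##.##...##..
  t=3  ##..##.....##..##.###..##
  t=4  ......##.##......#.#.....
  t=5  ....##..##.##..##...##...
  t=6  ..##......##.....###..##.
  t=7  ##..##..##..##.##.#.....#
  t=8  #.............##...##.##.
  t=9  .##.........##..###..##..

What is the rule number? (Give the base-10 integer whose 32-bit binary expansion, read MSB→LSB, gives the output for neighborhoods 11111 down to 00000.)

155664654

  nb #####: next=.  (t=0,i=4, bit31=0)
  nb ####.: next=.  (t=0,i=5, bit30=0)
  nb ###.#: next=.  (t=0,i=6, bit29=0)
  nb ###..: next=.  (t=0,i=13, bit28=0)
  nb ##.##: next=#  (t=2,i=15, bit27=1)
  nb ##.#.: next=.  (t=0,i=7, bit26=0)
  nb ##..#: next=.  (t=0,i=14, bit25=0)
  nb ##...: next=#  (t=0,i=23, bit24=1)
  nb #.###: next=.  (t=0,i=10, bit23=0)
  nb #.##.: next=#  (t=2,i=16, bit22=1)
  nb #.#.#: next=.  (t=0,i=8, bit21=0)
  nb #.#..: next=.  (t=0,i=18, bit20=0)
  nb #..##: next=.  (t=0,i=20, bit19=0)
  nb #..#.: next=#  (t=0,i=15, bit18=1)
  nb #...#: next=#  (t=2,i=19, bit17=1)
  nb #....: next=#  (t=0,i=24, bit16=1)
  nb .####: next=.  (t=0,i=3, bit15=0)
  nb .###.: next=#  (t=3,i=19, bit14=1)
  nb .##.#: next=.  (t=2,i=14, bit13=0)
  nb .##..: next=.  (t=0,i=22, bit12=0)
  nb .#.##: next=.  (t=0,i=9, bit11=0)
  nb .#.#.: next=.  (t=0,i=17, bit10=0)
  nb .#..#: next=.  (t=0,i=19, bit9=0)
  nb .#...: next=#  (t=1,i=16, bit8=1)
  nb ..###: next=.  (t=0,i=2, bit7=0)
  nb ..##.: next=.  (t=0,i=21, bit6=0)
  nb ..#.#: next=.  (t=0,i=16, bit5=0)
  nb ..#..: next=.  (t=1,i=15, bit4=0)
  nb ...##: next=#  (t=0,i=1, bit3=1)
  nb ...#.: next=#  (t=1,i=14, bit2=1)
  nb ....#: next=#  (t=0,i=0, bit1=1)
  nb .....: next=.  (t=1,i=4, bit0=0)
  bits 00001001010001110100000100001110 = 155664654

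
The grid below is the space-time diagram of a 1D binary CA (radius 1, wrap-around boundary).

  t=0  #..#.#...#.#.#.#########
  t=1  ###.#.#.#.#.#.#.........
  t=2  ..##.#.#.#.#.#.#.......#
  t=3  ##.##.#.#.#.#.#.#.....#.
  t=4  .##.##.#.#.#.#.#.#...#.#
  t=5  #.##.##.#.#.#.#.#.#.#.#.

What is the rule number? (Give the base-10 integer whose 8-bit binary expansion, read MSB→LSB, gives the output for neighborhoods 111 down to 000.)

  ###|.  b7=0 t=0,i=16
  ##.|#  b6=1 t=0,i=0
  #.#|#  b5=1 t=0,i=4
  #..|#  b4=1 t=0,i=1
  .##|.  b3=0 t=0,i=15
  .#.|.  b2=0 t=0,i=3
  ..#|#  b1=1 t=0,i=2
  ...|.  b0=0 t=0,i=7
  bits 01110010 = 114

114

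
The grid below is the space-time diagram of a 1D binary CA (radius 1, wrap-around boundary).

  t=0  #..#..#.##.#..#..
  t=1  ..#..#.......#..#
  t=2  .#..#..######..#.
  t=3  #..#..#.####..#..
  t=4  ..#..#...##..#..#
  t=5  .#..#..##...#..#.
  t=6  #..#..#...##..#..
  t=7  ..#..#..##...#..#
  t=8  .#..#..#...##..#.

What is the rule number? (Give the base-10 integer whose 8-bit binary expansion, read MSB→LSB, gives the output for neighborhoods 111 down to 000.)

131

  ###|#  b7=1 t=2,i=8
  ##.|.  b6=0 t=0,i=9
  #.#|.  b5=0 t=0,i=7
  #..|.  b4=0 t=0,i=1
  .##|.  b3=0 t=0,i=8
  .#.|.  b2=0 t=0,i=0
  ..#|#  b1=1 t=0,i=2
  ...|#  b0=1 t=1,i=7
  bits 10000011 = 131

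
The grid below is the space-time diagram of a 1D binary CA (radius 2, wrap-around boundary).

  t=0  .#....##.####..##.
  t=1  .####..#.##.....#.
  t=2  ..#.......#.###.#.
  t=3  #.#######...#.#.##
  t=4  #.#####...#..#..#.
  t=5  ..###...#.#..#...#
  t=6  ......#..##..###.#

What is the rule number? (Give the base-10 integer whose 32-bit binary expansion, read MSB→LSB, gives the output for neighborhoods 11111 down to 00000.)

  [31] ##### => #  t=3,i=4
  [30] ####. => .  t=0,i=11
  [29] ###.# => #  t=2,i=14
  [28] ###.. => .  t=0,i=12
  [27] ##.## => .  t=0,i=8
  [26] ##.#. => .  t=2,i=15
  [25] ##..# => .  t=0,i=13
  [24] ##... => .  t=1,i=11
  [23] #.### => #  t=0,i=9
  [22] #.##. => .  t=1,i=9
  [21] #.#.# => .  t=3,i=14
  [20] #.#.. => #  t=2,i=16
  [19] #..## => .  t=0,i=14
  [18] #..#. => .  t=0,i=0
  [17] #...# => #  t=2,i=0
  [16] #.... => #  t=0,i=3
  [15] .#### => #  t=0,i=10
  [14] .###. => .  t=2,i=13
  [13] .##.# => #  t=0,i=7
  [12] .##.. => #  t=0,i=16
  [11] .#.## => .  t=1,i=8
  [10] .#.#. => #  t=3,i=13
  [9] .#..# => .  t=1,i=17
  [8] .#... => #  t=0,i=2
  [7] ..### => .  t=1,i=1
  [6] ..##. => .  t=0,i=6
  [5] ..#.# => .  t=1,i=7
  [4] ..#.. => #  t=0,i=1
  [3] ...## => .  t=0,i=5
  [2] ...#. => .  t=1,i=15
  [1] ....# => #  t=0,i=4
  [0] ..... => #  t=1,i=13
  bits 10100000100100111011010100010011 = 2694034707

2694034707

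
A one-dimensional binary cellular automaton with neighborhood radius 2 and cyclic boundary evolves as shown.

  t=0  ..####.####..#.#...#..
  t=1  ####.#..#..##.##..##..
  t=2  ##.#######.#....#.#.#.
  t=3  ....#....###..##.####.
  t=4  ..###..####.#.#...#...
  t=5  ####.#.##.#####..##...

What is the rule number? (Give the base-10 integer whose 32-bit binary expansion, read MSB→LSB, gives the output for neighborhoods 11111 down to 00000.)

  ##### -> .   bit 31 = 0  t=2,i=5
  ####. -> .   bit 30 = 0  t=0,i=4
  ###.# -> #   bit 29 = 1  t=0,i=5
  ###.. -> .   bit 28 = 0  t=0,i=10
  ##.## -> .   bit 27 = 0  t=0,i=6
  ##.#. -> #   bit 26 = 1  t=1,i=4
  ##..# -> #   bit 25 = 1  t=0,i=11
  ##... -> .   bit 24 = 0  t=3,i=21
  #.### -> .   bit 23 = 0  t=0,i=7
  #.##. -> .   bit 22 = 0  t=1,i=14
  #.#.# -> #   bit 21 = 1  t=2,i=18
  #.#.. -> #   bit 20 = 1  t=0,i=15
  #..## -> .   bit 19 = 0  t=1,i=10
  #..#. -> #   bit 18 = 1  t=0,i=12
  #...# -> .   bit 17 = 0  t=0,i=17
  #.... -> .   bit 16 = 0  t=0,i=21
  .#### -> #   bit 15 = 1  t=0,i=3
  .###. -> #   bit 14 = 1  t=3,i=10
  .##.# -> .   bit 13 = 0  t=1,i=12
  .##.. -> .   bit 12 = 0  t=1,i=15
  .#.## -> .   bit 11 = 0  t=2,i=21
  .#.#. -> #   bit 10 = 1  t=0,i=14
  .#..# -> #   bit 9 = 1  t=1,i=6
  .#... -> .   bit 8 = 0  t=0,i=16
  ..### -> #   bit 7 = 1  t=0,i=2
  ..##. -> #   bit 6 = 1  t=1,i=11
  ..#.# -> .   bit 5 = 0  t=0,i=13
  ..#.. -> #   bit 4 = 1  t=0,i=19
  ...## -> #   bit 3 = 1  t=0,i=1
  ...#. -> #   bit 2 = 1  t=0,i=18
  ....# -> #   bit 1 = 1  t=0,i=0
  ..... -> .   bit 0 = 0  t=3,i=1
  bits 00100110001101001100011011011110 = 640992990

640992990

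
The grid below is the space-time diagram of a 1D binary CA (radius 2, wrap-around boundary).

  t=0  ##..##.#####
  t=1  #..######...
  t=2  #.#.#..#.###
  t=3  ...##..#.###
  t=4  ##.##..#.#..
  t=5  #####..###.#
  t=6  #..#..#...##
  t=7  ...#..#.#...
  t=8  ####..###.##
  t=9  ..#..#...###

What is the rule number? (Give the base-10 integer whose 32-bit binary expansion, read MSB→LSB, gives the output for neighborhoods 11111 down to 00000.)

  ##### -> .   bit 31 = 0  t=0,i=9
  ####. -> #   bit 30 = 1  t=0,i=0
  ###.# -> .   bit 29 = 0  t=2,i=0
  ###.. -> .   bit 28 = 0  t=0,i=1
  ##.## -> #   bit 27 = 1  t=0,i=6
  ##.#. -> .   bit 26 = 0  t=2,i=1
  ##..# -> .   bit 25 = 0  t=0,i=2
  ##... -> #   bit 24 = 1  t=1,i=9
  #.### -> #   bit 23 = 1  t=0,i=7
  #.##. -> #   bit 22 = 1  t=4,i=3
  #.#.# -> .   bit 21 = 0  t=2,i=2
  #.#.. -> #   bit 20 = 1  t=2,i=4
  #..## -> #   bit 19 = 1  t=0,i=3
  #..#. -> .   bit 18 = 0  t=2,i=6
  #...# -> #   bit 17 = 1  t=1,i=10
  #.... -> #   bit 16 = 1  t=7,i=10
  .#### -> #   bit 15 = 1  t=0,i=8
  .###. -> .   bit 14 = 0  t=3,i=10
  .##.# -> #   bit 13 = 1  t=0,i=5
  .##.. -> #   bit 12 = 1  t=3,i=4
  .#.## -> .   bit 11 = 0  t=2,i=8
  .#.#. -> #   bit 10 = 1  t=2,i=3
  .#..# -> .   bit 9 = 0  t=1,i=1
  .#... -> .   bit 8 = 0  t=6,i=7
  ..### -> .   bit 7 = 0  t=1,i=3
  ..##. -> #   bit 6 = 1  t=0,i=4
  ..#.# -> #   bit 5 = 1  t=2,i=7
  ..#.. -> #   bit 4 = 1  t=1,i=0
  ...## -> .   bit 3 = 0  t=3,i=2
  ...#. -> #   bit 2 = 1  t=1,i=11
  ....# -> #   bit 1 = 1  t=7,i=1
  ..... -> #   bit 0 = 1  t=7,i=0
  bits 01001001110110111011010001110111 = 1239135351

1239135351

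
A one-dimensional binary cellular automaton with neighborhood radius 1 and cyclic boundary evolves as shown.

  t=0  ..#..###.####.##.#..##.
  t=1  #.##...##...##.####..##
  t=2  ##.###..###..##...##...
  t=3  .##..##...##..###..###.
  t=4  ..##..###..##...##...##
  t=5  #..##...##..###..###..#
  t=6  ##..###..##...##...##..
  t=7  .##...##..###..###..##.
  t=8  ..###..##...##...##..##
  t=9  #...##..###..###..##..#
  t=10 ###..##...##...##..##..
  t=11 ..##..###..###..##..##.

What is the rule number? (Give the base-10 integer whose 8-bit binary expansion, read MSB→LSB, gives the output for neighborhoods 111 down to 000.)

  [7] ### => .  t=0,i=6
  [6] ##. => #  t=0,i=7
  [5] #.# => #  t=0,i=8
  [4] #.. => #  t=0,i=3
  [3] .## => .  t=0,i=5
  [2] .#. => #  t=0,i=2
  [1] ..# => .  t=0,i=1
  [0] ... => #  t=0,i=0
  bits 01110101 = 117

117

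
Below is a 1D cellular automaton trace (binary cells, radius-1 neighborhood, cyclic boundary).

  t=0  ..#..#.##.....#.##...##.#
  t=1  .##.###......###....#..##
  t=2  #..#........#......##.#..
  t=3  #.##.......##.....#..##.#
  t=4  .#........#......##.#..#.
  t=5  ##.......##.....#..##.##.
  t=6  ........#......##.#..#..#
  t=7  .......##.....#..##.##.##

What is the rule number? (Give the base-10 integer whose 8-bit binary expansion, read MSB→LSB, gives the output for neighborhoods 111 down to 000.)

38

  ###|.  b7=0 t=1,i=5
  ##.|.  b6=0 t=0,i=8
  #.#|#  b5=1 t=0,i=6
  #..|.  b4=0 t=0,i=0
  .##|.  b3=0 t=0,i=7
  .#.|#  b2=1 t=0,i=2
  ..#|#  b1=1 t=0,i=1
  ...|.  b0=0 t=0,i=10
  bits 00100110 = 38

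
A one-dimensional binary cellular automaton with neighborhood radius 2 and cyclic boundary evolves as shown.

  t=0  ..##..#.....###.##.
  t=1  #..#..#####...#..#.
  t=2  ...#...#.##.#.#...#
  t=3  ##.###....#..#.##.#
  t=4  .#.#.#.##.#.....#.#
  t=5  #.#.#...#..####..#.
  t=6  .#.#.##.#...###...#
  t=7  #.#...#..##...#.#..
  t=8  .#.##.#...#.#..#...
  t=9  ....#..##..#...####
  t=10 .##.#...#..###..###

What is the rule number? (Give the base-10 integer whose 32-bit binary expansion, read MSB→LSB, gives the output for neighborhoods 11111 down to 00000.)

  nb #####: next=.  (t=1,i=8, bit31=0)
  nb ####.: next=#  (t=1,i=9, bit30=1)
  nb ###.#: next=#  (t=0,i=14, bit29=1)
  nb ###..: next=#  (t=1,i=10, bit28=1)
  nb ##.##: next=.  (t=0,i=15, bit27=0)
  nb ##.#.: next=.  (t=2,i=11, bit26=0)
  nb ##..#: next=.  (t=0,i=4, bit25=0)
  nb ##...: next=.  (t=0,i=18, bit24=0)
  nb #.###: next=#  (t=3,i=3, bit23=1)
  nb #.##.: next=.  (t=0,i=16, bit22=0)
  nb #.#.#: next=.  (t=2,i=12, bit21=0)
  nb #.#..: next=.  (t=1,i=0, bit20=0)
  nb #..##: next=.  (t=1,i=5, bit19=0)
  nb #..#.: next=.  (t=0,i=5, bit18=0)
  nb #...#: next=#  (t=0,i=0, bit17=1)
  nb #....: next=#  (t=0,i=8, bit16=1)
  nb .####: next=#  (t=1,i=7, bit15=1)
  nb .###.: next=.  (t=0,i=13, bit14=0)
  nb .##.#: next=#  (t=2,i=10, bit13=1)
  nb .##..: next=#  (t=0,i=3, bit12=1)
  nb .#.##: next=.  (t=2,i=8, bit11=0)
  nb .#.#.: next=#  (t=1,i=18, bit10=1)
  nb .#..#: next=.  (t=1,i=1, bit9=0)
  nb .#...: next=#  (t=0,i=7, bit8=1)
  nb ..###: next=.  (t=0,i=12, bit7=0)
  nb ..##.: next=.  (t=0,i=2, bit6=0)
  nb ..#.#: next=.  (t=1,i=17, bit5=0)
  nb ..#..: next=#  (t=0,i=6, bit4=1)
  nb ...##: next=.  (t=0,i=1, bit3=0)
  nb ...#.: next=.  (t=1,i=13, bit2=0)
  nb ....#: next=#  (t=0,i=10, bit1=1)
  nb .....: next=#  (t=0,i=9, bit0=1)
  bits 01110000100000111011010100010011 = 1887679763

1887679763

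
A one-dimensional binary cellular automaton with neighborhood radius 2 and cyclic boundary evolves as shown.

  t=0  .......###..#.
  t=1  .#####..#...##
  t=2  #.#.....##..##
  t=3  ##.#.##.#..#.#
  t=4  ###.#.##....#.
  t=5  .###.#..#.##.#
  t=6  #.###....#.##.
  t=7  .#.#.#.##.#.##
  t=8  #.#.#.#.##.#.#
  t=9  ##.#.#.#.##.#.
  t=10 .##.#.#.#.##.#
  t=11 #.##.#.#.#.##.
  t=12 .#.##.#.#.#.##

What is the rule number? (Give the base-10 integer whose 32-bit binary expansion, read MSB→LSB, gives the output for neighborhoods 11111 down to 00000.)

755559767

  nb #####: next=.  (t=1,i=3, bit31=0)
  nb ####.: next=.  (t=1,i=4, bit30=0)
  nb ###.#: next=#  (t=2,i=0, bit29=1)
  nb ###..: next=.  (t=0,i=9, bit28=0)
  nb ##.##: next=#  (t=1,i=0, bit27=1)
  nb ##.#.: next=#  (t=2,i=1, bit26=1)
  nb ##..#: next=.  (t=0,i=10, bit25=0)
  nb ##...: next=#  (t=4,i=8, bit24=1)
  nb #.###: next=.  (t=1,i=1, bit23=0)
  nb #.##.: next=.  (t=3,i=5, bit22=0)
  nb #.#.#: next=.  (t=3,i=3, bit21=0)
  nb #.#..: next=.  (t=2,i=2, bit20=0)
  nb #..##: next=#  (t=2,i=11, bit19=1)
  nb #..#.: next=.  (t=0,i=11, bit18=0)
  nb #...#: next=.  (t=1,i=10, bit17=0)
  nb #....: next=.  (t=0,i=0, bit16=0)
  nb .####: next=#  (t=1,i=2, bit15=1)
  nb .###.: next=#  (t=0,i=8, bit14=1)
  nb .##.#: next=#  (t=1,i=13, bit13=1)
  nb .##..: next=.  (t=2,i=9, bit12=0)
  nb .#.##: next=#  (t=3,i=4, bit11=1)
  nb .#.#.: next=#  (t=7,i=2, bit10=1)
  nb .#..#: next=.  (t=3,i=9, bit9=0)
  nb .#...: next=#  (t=0,i=13, bit8=1)
  nb ..###: next=.  (t=0,i=7, bit7=0)
  nb ..##.: next=#  (t=1,i=12, bit6=1)
  nb ..#.#: next=.  (t=3,i=11, bit5=0)
  nb ..#..: next=#  (t=0,i=12, bit4=1)
  nb ...##: next=.  (t=0,i=6, bit3=0)
  nb ...#.: next=#  (t=4,i=11, bit2=1)
  nb ....#: next=#  (t=0,i=5, bit1=1)
  nb .....: next=#  (t=0,i=1, bit0=1)
  bits 00101101000010001110110101010111 = 755559767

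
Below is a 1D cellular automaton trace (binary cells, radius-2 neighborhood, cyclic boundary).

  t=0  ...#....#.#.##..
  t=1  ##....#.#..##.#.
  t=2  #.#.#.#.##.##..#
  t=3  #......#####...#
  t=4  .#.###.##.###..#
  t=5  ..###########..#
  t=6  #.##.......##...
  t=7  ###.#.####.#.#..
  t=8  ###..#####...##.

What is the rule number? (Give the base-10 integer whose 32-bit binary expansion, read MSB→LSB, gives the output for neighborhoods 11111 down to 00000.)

  ##### -> .   bit 31 = 0  t=3,i=9
  ####. -> #   bit 30 = 1  t=3,i=10
  ###.# -> #   bit 29 = 1  t=4,i=5
  ###.. -> #   bit 28 = 1  t=3,i=11
  ##.## -> #   bit 27 = 1  t=2,i=10
  ##.#. -> .   bit 26 = 0  t=1,i=13
  ##..# -> .   bit 25 = 0  t=2,i=13
  ##... -> #   bit 24 = 1  t=0,i=14
  #.### -> #   bit 23 = 1  t=4,i=3
  #.##. -> #   bit 22 = 1  t=0,i=12
  #.#.# -> .   bit 21 = 0  t=0,i=10
  #.#.. -> #   bit 20 = 1  t=1,i=8
  #..## -> .   bit 19 = 0  t=1,i=10
  #..#. -> .   bit 18 = 0  t=4,i=14
  #...# -> .   bit 17 = 0  t=3,i=13
  #.... -> .   bit 16 = 0  t=0,i=5
  .#### -> #   bit 15 = 1  t=3,i=8
  .###. -> #   bit 14 = 1  t=4,i=4
  .##.# -> #   bit 13 = 1  t=1,i=12
  .##.. -> .   bit 12 = 0  t=0,i=13
  .#.## -> #   bit 11 = 1  t=0,i=11
  .#.#. -> .   bit 10 = 0  t=0,i=9
  .#..# -> #   bit 9 = 1  t=1,i=9
  .#... -> .   bit 8 = 0  t=0,i=4
  ..### -> #   bit 7 = 1  t=3,i=7
  ..##. -> #   bit 6 = 1  t=1,i=11
  ..#.# -> #   bit 5 = 1  t=0,i=8
  ..#.. -> .   bit 4 = 0  t=0,i=3
  ...## -> .   bit 3 = 0  t=3,i=6
  ...#. -> .   bit 2 = 0  t=0,i=2
  ....# -> #   bit 1 = 1  t=0,i=1
  ..... -> #   bit 0 = 1  t=0,i=0
  bits 01111001110100001110101011100011 = 2043734755

2043734755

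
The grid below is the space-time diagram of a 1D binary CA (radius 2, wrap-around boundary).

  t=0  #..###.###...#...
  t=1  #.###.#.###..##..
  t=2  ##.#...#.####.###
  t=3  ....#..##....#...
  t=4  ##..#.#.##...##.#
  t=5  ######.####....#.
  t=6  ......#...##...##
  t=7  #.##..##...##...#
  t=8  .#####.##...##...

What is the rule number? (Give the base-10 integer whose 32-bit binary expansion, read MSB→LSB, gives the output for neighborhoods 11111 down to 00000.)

  ##### -> .   bit 31 = 0  t=2,i=16
  ####. -> .   bit 30 = 0  t=2,i=0
  ###.# -> .   bit 29 = 0  t=0,i=5
  ###.. -> #   bit 28 = 1  t=0,i=9
  ##.## -> #   bit 27 = 1  t=0,i=6
  ##.#. -> .   bit 26 = 0  t=1,i=5
  ##..# -> #   bit 25 = 1  t=1,i=11
  ##... -> #   bit 24 = 1  t=0,i=10
  #.### -> .   bit 23 = 0  t=0,i=7
  #.##. -> #   bit 22 = 1  t=4,i=8
  #.#.# -> .   bit 21 = 0  t=1,i=6
  #.#.. -> .   bit 20 = 0  t=2,i=3
  #..## -> #   bit 19 = 1  t=0,i=2
  #..#. -> #   bit 18 = 1  t=1,i=16
  #...# -> .   bit 17 = 0  t=0,i=11
  #.... -> .   bit 16 = 0  t=3,i=10
  .#### -> .   bit 15 = 0  t=2,i=10
  .###. -> #   bit 14 = 1  t=0,i=4
  .##.# -> .   bit 13 = 0  t=4,i=14
  .##.. -> #   bit 12 = 1  t=1,i=14
  .#.## -> #   bit 11 = 1  t=1,i=1
  .#.#. -> #   bit 10 = 1  t=4,i=5
  .#..# -> .   bit 9 = 0  t=0,i=1
  .#... -> #   bit 8 = 1  t=0,i=14
  ..### -> #   bit 7 = 1  t=0,i=3
  ..##. -> .   bit 6 = 0  t=1,i=13
  ..#.# -> #   bit 5 = 1  t=1,i=0
  ..#.. -> #   bit 4 = 1  t=0,i=0
  ...## -> .   bit 3 = 0  t=4,i=12
  ...#. -> .   bit 2 = 0  t=0,i=12
  ....# -> .   bit 1 = 0  t=3,i=2
  ..... -> #   bit 0 = 1  t=3,i=0
  bits 00011011010011000101110110110001 = 457989553

457989553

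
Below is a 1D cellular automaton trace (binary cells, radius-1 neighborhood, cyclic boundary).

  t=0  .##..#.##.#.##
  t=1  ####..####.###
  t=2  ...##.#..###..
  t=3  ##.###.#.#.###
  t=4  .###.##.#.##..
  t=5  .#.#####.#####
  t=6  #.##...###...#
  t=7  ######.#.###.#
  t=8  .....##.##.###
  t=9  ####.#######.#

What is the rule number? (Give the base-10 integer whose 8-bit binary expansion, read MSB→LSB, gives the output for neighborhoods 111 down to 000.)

121

  ###|.  b7=0 t=1,i=0
  ##.|#  b6=1 t=0,i=2
  #.#|#  b5=1 t=0,i=0
  #..|#  b4=1 t=0,i=3
  .##|#  b3=1 t=0,i=1
  .#.|.  b2=0 t=0,i=5
  ..#|.  b1=0 t=0,i=4
  ...|#  b0=1 t=2,i=0
  bits 01111001 = 121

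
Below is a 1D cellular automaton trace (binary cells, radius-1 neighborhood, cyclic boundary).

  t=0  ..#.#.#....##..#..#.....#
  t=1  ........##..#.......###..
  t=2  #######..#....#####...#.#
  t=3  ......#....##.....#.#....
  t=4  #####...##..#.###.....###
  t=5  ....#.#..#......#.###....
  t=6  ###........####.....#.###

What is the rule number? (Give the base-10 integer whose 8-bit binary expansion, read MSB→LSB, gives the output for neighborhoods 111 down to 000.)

  ### -> .   bit 7 = 0  t=1,i=21
  ##. -> #   bit 6 = 1  t=0,i=12
  #.# -> .   bit 5 = 0  t=0,i=3
  #.. -> .   bit 4 = 0  t=0,i=0
  .## -> .   bit 3 = 0  t=0,i=11
  .#. -> .   bit 2 = 0  t=0,i=2
  ..# -> .   bit 1 = 0  t=0,i=1
  ... -> #   bit 0 = 1  t=0,i=8
  bits 01000001 = 65

65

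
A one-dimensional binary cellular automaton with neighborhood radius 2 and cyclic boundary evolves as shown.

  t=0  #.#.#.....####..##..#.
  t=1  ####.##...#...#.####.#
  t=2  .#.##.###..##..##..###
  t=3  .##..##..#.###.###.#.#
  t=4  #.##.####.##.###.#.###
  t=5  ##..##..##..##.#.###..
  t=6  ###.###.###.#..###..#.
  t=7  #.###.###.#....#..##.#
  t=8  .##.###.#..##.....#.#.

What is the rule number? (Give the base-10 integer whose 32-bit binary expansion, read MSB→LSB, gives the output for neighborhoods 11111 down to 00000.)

  nb #####: next=#  (t=1,i=1, bit31=1)
  nb ####.: next=.  (t=0,i=12, bit30=0)
  nb ###.#: next=#  (t=1,i=3, bit29=1)
  nb ###..: next=.  (t=0,i=13, bit28=0)
  nb ##.##: next=#  (t=1,i=4, bit27=1)
  nb ##.#.: next=.  (t=2,i=0, bit26=0)
  nb ##..#: next=#  (t=0,i=14, bit25=1)
  nb ##...: next=#  (t=1,i=7, bit24=1)
  nb #.###: next=#  (t=1,i=16, bit23=1)
  nb #.##.: next=.  (t=1,i=5, bit22=0)
  nb #.#.#: next=#  (t=0,i=0, bit21=1)
  nb #.#..: next=.  (t=0,i=4, bit20=0)
  nb #..##: next=.  (t=0,i=15, bit19=0)
  nb #..#.: next=#  (t=0,i=19, bit18=1)
  nb #...#: next=#  (t=1,i=8, bit17=1)
  nb #....: next=#  (t=0,i=6, bit16=1)
  nb .####: next=.  (t=0,i=11, bit15=0)
  nb .###.: next=.  (t=2,i=7, bit14=0)
  nb .##.#: next=.  (t=2,i=4, bit13=0)
  nb .##..: next=#  (t=0,i=17, bit12=1)
  nb .#.##: next=#  (t=1,i=15, bit11=1)
  nb .#.#.: next=#  (t=0,i=1, bit10=1)
  nb .#..#: next=.  (t=6,i=13, bit9=0)
  nb .#...: next=#  (t=0,i=5, bit8=1)
  nb ..###: next=#  (t=0,i=10, bit7=1)
  nb ..##.: next=#  (t=0,i=16, bit6=1)
  nb ..#.#: next=.  (t=0,i=20, bit5=0)
  nb ..#..: next=.  (t=1,i=10, bit4=0)
  nb ...##: next=.  (t=0,i=9, bit3=0)
  nb ...#.: next=.  (t=1,i=9, bit2=0)
  nb ....#: next=.  (t=0,i=8, bit1=0)
  nb .....: next=.  (t=0,i=7, bit0=0)
  bits 10101011101001110001110111000000 = 2879856064

2879856064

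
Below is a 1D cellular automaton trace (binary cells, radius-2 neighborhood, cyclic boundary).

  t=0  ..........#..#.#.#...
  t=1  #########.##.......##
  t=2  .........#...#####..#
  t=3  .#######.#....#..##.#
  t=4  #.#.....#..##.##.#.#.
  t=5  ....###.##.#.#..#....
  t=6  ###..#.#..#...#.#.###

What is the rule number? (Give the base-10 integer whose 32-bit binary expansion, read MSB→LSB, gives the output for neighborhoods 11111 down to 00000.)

  #####|.  b31=0 t=1,i=0
  ####.|.  b30=0 t=1,i=7
  ###.#|.  b29=0 t=1,i=8
  ###..|#  b28=1 t=2,i=17
  ##.##|#  b27=1 t=1,i=9
  ##.#.|#  b26=1 t=3,i=8
  ##..#|#  b25=1 t=2,i=18
  ##...|.  b24=0 t=1,i=12
  #.###|.  b23=0 t=3,i=1
  #.##.|.  b22=0 t=1,i=10
  #.#.#|.  b21=0 t=0,i=15
  #.#..|.  b20=0 t=0,i=17
  #..##|.  b19=0 t=3,i=16
  #..#.|.  b18=0 t=0,i=12
  #...#|.  b17=0 t=2,i=11
  #....|#  b16=1 t=0,i=19
  .####|#  b15=1 t=1,i=20
  .###.|#  b14=1 t=5,i=5
  .##.#|.  b13=0 t=3,i=18
  .##..|.  b12=0 t=1,i=11
  .#.##|#  b11=1 t=3,i=0
  .#.#.|.  b10=0 t=0,i=14
  .#..#|#  b9=1 t=0,i=11
  .#...|.  b8=0 t=0,i=18
  ..###|.  b7=0 t=1,i=19
  ..##.|#  b6=1 t=3,i=17
  ..#.#|.  b5=0 t=0,i=13
  ..#..|#  b4=1 t=0,i=10
  ...##|.  b3=0 t=1,i=18
  ...#.|.  b2=0 t=0,i=9
  ....#|#  b1=1 t=0,i=8
  .....|#  b0=1 t=0,i=0
  bits 00011110000000011100101001010011 = 503433811

503433811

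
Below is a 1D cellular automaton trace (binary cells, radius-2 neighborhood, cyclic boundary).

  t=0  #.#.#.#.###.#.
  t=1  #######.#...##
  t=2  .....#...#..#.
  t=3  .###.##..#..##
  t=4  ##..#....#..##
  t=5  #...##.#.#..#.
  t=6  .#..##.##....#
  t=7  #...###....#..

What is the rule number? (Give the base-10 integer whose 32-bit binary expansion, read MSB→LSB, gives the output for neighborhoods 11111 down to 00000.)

1218454995

  #####|.  b31=0 t=1,i=0
  ####.|#  b30=1 t=1,i=5
  ###.#|.  b29=0 t=0,i=10
  ###..|.  b28=0 t=4,i=1
  ##.##|#  b27=1 t=3,i=0
  ##.#.|.  b26=0 t=0,i=11
  ##..#|.  b25=0 t=3,i=7
  ##...|.  b24=0 t=6,i=9
  #.###|#  b23=1 t=0,i=8
  #.##.|.  b22=0 t=3,i=5
  #.#.#|#  b21=1 t=0,i=0
  #.#..|.  b20=0 t=1,i=8
  #..##|.  b19=0 t=3,i=11
  #..#.|.  b18=0 t=2,i=11
  #...#|.  b17=0 t=1,i=10
  #....|.  b16=0 t=2,i=0
  .####|.  b15=0 t=1,i=13
  .###.|.  b14=0 t=0,i=9
  .##.#|#  b13=1 t=3,i=13
  .##..|.  b12=0 t=3,i=6
  .#.##|.  b11=0 t=0,i=7
  .#.#.|#  b10=1 t=0,i=1
  .#..#|.  b9=0 t=2,i=10
  .#...|#  b8=1 t=1,i=9
  ..###|#  b7=1 t=1,i=12
  ..##.|#  b6=1 t=3,i=12
  ..#.#|.  b5=0 t=5,i=12
  ..#..|#  b4=1 t=2,i=5
  ...##|.  b3=0 t=1,i=11
  ...#.|.  b2=0 t=2,i=4
  ....#|#  b1=1 t=2,i=3
  .....|#  b0=1 t=2,i=1
  bits 01001000101000000010010111010011 = 1218454995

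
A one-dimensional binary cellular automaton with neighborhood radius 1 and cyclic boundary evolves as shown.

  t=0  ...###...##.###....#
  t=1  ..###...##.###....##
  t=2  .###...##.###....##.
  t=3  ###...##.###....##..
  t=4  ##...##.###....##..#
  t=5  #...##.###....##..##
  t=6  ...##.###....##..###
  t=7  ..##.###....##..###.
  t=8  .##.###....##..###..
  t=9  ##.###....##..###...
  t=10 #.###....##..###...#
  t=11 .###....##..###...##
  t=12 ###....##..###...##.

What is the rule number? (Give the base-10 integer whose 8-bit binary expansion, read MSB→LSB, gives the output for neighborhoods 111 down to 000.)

  [7] ### => #  t=0,i=4
  [6] ##. => .  t=0,i=5
  [5] #.# => #  t=0,i=11
  [4] #.. => .  t=0,i=0
  [3] .## => #  t=0,i=3
  [2] .#. => #  t=0,i=19
  [1] ..# => #  t=0,i=2
  [0] ... => .  t=0,i=1
  bits 10101110 = 174

174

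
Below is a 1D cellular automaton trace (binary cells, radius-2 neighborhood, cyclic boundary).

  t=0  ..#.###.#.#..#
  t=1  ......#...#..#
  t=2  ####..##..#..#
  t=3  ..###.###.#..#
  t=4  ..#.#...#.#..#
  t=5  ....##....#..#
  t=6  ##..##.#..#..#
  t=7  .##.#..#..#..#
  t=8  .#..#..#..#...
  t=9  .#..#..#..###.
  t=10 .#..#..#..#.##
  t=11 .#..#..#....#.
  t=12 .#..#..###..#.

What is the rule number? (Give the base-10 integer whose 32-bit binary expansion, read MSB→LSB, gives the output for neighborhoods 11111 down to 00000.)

  #####|.  b31=0 t=2,i=1
  ####.|#  b30=1 t=2,i=2
  ###.#|#  b29=1 t=0,i=6
  ###..|#  b28=1 t=2,i=3
  ##.##|.  b27=0 t=3,i=5
  ##.#.|.  b26=0 t=0,i=7
  ##..#|#  b25=1 t=2,i=4
  ##...|.  b24=0 t=5,i=6
  #.###|.  b23=0 t=0,i=4
  #.##.|#  b22=1 t=7,i=1
  #.#.#|.  b21=0 t=0,i=8
  #.#..|#  b20=1 t=0,i=10
  #..##|.  b19=0 t=2,i=5
  #..#.|.  b18=0 t=0,i=1
  #...#|.  b17=0 t=1,i=8
  #....|#  b16=1 t=1,i=1
  .####|.  b15=0 t=2,i=0
  .###.|.  b14=0 t=0,i=5
  .##.#|.  b13=0 t=6,i=5
  .##..|#  b12=1 t=2,i=7
  .#.##|.  b11=0 t=0,i=3
  .#.#.|.  b10=0 t=0,i=9
  .#..#|.  b9=0 t=0,i=0
  .#...|#  b8=1 t=1,i=0
  ..###|#  b7=1 t=2,i=13
  ..##.|#  b6=1 t=2,i=6
  ..#.#|.  b5=0 t=0,i=2
  ..#..|#  b4=1 t=0,i=13
  ...##|.  b3=0 t=5,i=3
  ...#.|.  b2=0 t=1,i=5
  ....#|.  b1=0 t=1,i=4
  .....|#  b0=1 t=1,i=2
  bits 01110010010100010001000111010001 = 1917915601

1917915601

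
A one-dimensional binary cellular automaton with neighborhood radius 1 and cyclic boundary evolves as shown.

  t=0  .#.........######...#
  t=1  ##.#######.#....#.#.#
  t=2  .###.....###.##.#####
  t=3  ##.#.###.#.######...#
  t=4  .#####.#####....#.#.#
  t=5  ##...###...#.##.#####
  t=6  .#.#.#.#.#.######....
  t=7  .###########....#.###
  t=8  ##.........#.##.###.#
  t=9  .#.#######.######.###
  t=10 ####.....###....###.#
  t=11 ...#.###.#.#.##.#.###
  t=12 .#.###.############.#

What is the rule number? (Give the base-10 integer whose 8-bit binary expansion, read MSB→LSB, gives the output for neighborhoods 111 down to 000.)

  ### -> .   bit 7 = 0  t=0,i=12
  ##. -> #   bit 6 = 1  t=0,i=16
  #.# -> #   bit 5 = 1  t=0,i=0
  #.. -> .   bit 4 = 0  t=0,i=2
  .## -> #   bit 3 = 1  t=0,i=11
  .#. -> #   bit 2 = 1  t=0,i=1
  ..# -> .   bit 1 = 0  t=0,i=10
  ... -> #   bit 0 = 1  t=0,i=3
  bits 01101101 = 109

109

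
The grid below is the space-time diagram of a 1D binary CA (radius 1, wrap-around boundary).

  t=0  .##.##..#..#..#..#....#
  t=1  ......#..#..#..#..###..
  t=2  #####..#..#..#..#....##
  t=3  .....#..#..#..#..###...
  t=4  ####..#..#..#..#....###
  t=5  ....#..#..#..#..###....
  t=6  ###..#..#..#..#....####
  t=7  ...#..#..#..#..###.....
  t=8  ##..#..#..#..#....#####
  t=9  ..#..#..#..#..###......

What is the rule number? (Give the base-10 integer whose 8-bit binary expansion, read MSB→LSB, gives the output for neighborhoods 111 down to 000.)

17

  ###|.  b7=0 t=1,i=19
  ##.|.  b6=0 t=0,i=2
  #.#|.  b5=0 t=0,i=0
  #..|#  b4=1 t=0,i=6
  .##|.  b3=0 t=0,i=1
  .#.|.  b2=0 t=0,i=8
  ..#|.  b1=0 t=0,i=7
  ...|#  b0=1 t=0,i=19
  bits 00010001 = 17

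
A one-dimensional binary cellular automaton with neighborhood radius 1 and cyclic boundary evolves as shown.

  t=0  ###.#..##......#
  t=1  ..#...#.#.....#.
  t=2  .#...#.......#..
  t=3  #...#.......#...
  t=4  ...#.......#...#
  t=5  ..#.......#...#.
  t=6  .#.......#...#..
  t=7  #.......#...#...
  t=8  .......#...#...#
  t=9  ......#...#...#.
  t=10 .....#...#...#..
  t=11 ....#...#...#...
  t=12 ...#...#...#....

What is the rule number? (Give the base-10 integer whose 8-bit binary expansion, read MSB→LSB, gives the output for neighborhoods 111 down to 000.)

  [7] ### => .  t=0,i=0
  [6] ##. => #  t=0,i=2
  [5] #.# => .  t=0,i=3
  [4] #.. => .  t=0,i=5
  [3] .## => .  t=0,i=7
  [2] .#. => .  t=0,i=4
  [1] ..# => #  t=0,i=6
  [0] ... => .  t=0,i=10
  bits 01000010 = 66

66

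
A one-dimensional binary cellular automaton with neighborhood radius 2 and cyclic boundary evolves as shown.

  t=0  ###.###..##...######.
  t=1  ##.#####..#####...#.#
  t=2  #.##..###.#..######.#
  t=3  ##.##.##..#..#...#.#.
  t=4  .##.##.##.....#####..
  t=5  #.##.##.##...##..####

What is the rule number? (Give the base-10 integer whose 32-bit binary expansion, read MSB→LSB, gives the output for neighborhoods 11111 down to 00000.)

  #####|.  b31=0 t=0,i=16
  ####.|#  b30=1 t=0,i=18
  ###.#|.  b29=0 t=0,i=2
  ###..|#  b28=1 t=0,i=6
  ##.##|#  b27=1 t=0,i=3
  ##.#.|.  b26=0 t=2,i=9
  ##..#|#  b25=1 t=0,i=7
  ##...|#  b24=1 t=0,i=11
  #.###|#  b23=1 t=0,i=0
  #.##.|.  b22=0 t=2,i=2
  #.#.#|.  b21=0 t=3,i=19
  #.#..|#  b20=1 t=2,i=10
  #..##|.  b19=0 t=0,i=8
  #..#.|.  b18=0 t=3,i=9
  #...#|#  b17=1 t=0,i=12
  #....|.  b16=0 t=4,i=10
  .####|.  b15=0 t=0,i=15
  .###.|#  b14=1 t=0,i=1
  .##.#|#  b13=1 t=2,i=0
  .##..|#  b12=1 t=0,i=10
  .#.##|.  b11=0 t=1,i=19
  .#.#.|#  b10=1 t=3,i=18
  .#..#|.  b9=0 t=2,i=11
  .#...|#  b8=1 t=3,i=14
  ..###|#  b7=1 t=0,i=14
  ..##.|.  b6=0 t=0,i=9
  ..#.#|#  b5=1 t=1,i=18
  ..#..|.  b4=0 t=3,i=10
  ...##|#  b3=1 t=0,i=13
  ...#.|#  b2=1 t=1,i=17
  ....#|.  b1=0 t=4,i=12
  .....|.  b0=0 t=4,i=11
  bits 01011011100100100111010110101100 = 1536325036

1536325036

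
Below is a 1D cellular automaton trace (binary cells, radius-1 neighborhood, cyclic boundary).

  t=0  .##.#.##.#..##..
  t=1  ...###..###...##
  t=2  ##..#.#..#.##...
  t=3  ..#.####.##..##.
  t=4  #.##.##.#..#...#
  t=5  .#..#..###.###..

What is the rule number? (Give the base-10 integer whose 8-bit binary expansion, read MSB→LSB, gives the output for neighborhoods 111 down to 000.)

181

  [7] ### => #  t=1,i=4
  [6] ##. => .  t=0,i=2
  [5] #.# => #  t=0,i=3
  [4] #.. => #  t=0,i=10
  [3] .## => .  t=0,i=1
  [2] .#. => #  t=0,i=4
  [1] ..# => .  t=0,i=0
  [0] ... => #  t=0,i=15
  bits 10110101 = 181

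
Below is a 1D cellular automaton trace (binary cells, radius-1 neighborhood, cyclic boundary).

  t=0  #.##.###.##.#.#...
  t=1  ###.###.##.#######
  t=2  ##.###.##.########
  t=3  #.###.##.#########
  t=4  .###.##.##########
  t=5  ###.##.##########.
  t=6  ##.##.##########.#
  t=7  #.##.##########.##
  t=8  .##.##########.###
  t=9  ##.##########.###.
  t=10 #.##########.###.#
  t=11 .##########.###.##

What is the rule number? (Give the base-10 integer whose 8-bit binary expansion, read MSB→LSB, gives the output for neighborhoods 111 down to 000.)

191

  ### -> #   bit 7 = 1  t=0,i=6
  ##. -> .   bit 6 = 0  t=0,i=3
  #.# -> #   bit 5 = 1  t=0,i=1
  #.. -> #   bit 4 = 1  t=0,i=15
  .## -> #   bit 3 = 1  t=0,i=2
  .#. -> #   bit 2 = 1  t=0,i=0
  ..# -> #   bit 1 = 1  t=0,i=17
  ... -> #   bit 0 = 1  t=0,i=16
  bits 10111111 = 191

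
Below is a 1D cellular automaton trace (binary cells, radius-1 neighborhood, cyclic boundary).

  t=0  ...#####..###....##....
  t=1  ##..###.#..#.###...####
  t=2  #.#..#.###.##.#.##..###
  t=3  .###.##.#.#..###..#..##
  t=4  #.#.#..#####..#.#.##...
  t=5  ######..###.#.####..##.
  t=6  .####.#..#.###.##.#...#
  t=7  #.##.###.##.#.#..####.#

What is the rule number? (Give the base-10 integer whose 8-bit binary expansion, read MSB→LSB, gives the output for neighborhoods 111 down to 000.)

  nb ###: next=#  (t=0,i=4, bit7=1)
  nb ##.: next=.  (t=0,i=7, bit6=0)
  nb #.#: next=#  (t=1,i=7, bit5=1)
  nb #..: next=#  (t=0,i=8, bit4=1)
  nb .##: next=.  (t=0,i=3, bit3=0)
  nb .#.: next=#  (t=1,i=8, bit2=1)
  nb ..#: next=.  (t=0,i=2, bit1=0)
  nb ...: next=#  (t=0,i=0, bit0=1)
  bits 10110101 = 181

181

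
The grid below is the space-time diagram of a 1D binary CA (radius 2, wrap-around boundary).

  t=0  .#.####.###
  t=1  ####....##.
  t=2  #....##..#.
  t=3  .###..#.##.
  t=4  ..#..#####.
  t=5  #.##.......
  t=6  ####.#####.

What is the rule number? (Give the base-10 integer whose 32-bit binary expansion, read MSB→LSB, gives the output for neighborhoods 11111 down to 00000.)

  nb #####: next=.  (t=4,i=7, bit31=0)
  nb ####.: next=.  (t=0,i=5, bit30=0)
  nb ###.#: next=.  (t=0,i=6, bit29=0)
  nb ###..: next=.  (t=1,i=3, bit28=0)
  nb ##.##: next=.  (t=0,i=7, bit27=0)
  nb ##.#.: next=#  (t=0,i=0, bit26=1)
  nb ##..#: next=.  (t=2,i=7, bit25=0)
  nb ##...: next=.  (t=1,i=4, bit24=0)
  nb #.###: next=#  (t=0,i=3, bit23=1)
  nb #.##.: next=#  (t=3,i=8, bit22=1)
  nb #.#.#: next=#  (t=0,i=1, bit21=1)
  nb #.#..: next=.  (t=2,i=0, bit20=0)
  nb #..##: next=.  (t=3,i=0, bit19=0)
  nb #..#.: next=#  (t=2,i=8, bit18=1)
  nb #...#: next=#  (t=4,i=0, bit17=1)
  nb #....: next=#  (t=1,i=5, bit16=1)
  nb .####: next=.  (t=0,i=4, bit15=0)
  nb .###.: next=#  (t=0,i=9, bit14=1)
  nb .##.#: next=#  (t=1,i=9, bit13=1)
  nb .##..: next=#  (t=2,i=6, bit12=1)
  nb .#.##: next=#  (t=0,i=2, bit11=1)
  nb .#.#.: next=.  (t=2,i=10, bit10=0)
  nb .#..#: next=#  (t=4,i=3, bit9=1)
  nb .#...: next=#  (t=2,i=1, bit8=1)
  nb ..###: next=.  (t=3,i=1, bit7=0)
  nb ..##.: next=.  (t=1,i=8, bit6=0)
  nb ..#.#: next=#  (t=2,i=9, bit5=1)
  nb ..#..: next=#  (t=4,i=2, bit4=1)
  nb ...##: next=.  (t=1,i=7, bit3=0)
  nb ...#.: next=.  (t=4,i=1, bit2=0)
  nb ....#: next=#  (t=1,i=6, bit1=1)
  nb .....: next=#  (t=5,i=6, bit0=1)
  bits 00000100111001110111101100110011 = 82279219

82279219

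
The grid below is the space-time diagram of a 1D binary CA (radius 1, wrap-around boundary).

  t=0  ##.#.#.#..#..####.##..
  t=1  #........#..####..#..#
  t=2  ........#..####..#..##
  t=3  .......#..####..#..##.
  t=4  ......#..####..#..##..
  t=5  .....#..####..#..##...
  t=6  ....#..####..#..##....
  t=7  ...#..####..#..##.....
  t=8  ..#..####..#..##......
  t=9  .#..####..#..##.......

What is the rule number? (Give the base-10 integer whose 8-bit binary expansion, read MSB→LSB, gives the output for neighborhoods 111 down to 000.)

138

  ###|#  b7=1 t=0,i=14
  ##.|.  b6=0 t=0,i=1
  #.#|.  b5=0 t=0,i=2
  #..|.  b4=0 t=0,i=8
  .##|#  b3=1 t=0,i=0
  .#.|.  b2=0 t=0,i=3
  ..#|#  b1=1 t=0,i=9
  ...|.  b0=0 t=1,i=2
  bits 10001010 = 138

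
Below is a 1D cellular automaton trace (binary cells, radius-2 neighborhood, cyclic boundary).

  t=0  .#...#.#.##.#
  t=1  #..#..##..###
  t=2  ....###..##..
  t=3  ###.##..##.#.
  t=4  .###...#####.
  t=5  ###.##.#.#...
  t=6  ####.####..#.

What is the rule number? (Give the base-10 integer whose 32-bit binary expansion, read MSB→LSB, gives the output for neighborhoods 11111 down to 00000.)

2905237187

  #####|#  b31=1 t=4,i=9
  ####.|.  b30=0 t=1,i=12
  ###.#|#  b29=1 t=3,i=2
  ###..|.  b28=0 t=1,i=0
  ##.##|#  b27=1 t=3,i=3
  ##.#.|#  b26=1 t=0,i=11
  ##..#|.  b25=0 t=1,i=1
  ##...|#  b24=1 t=2,i=11
  #.###|.  b23=0 t=3,i=0
  #.##.|.  b22=0 t=0,i=9
  #.#.#|#  b21=1 t=0,i=7
  #.#..|.  b20=0 t=0,i=1
  #..##|#  b19=1 t=1,i=5
  #..#.|.  b18=0 t=1,i=2
  #...#|#  b17=1 t=0,i=3
  #....|.  b16=0 t=2,i=12
  .####|.  b15=0 t=1,i=11
  .###.|#  b14=1 t=2,i=5
  .##.#|#  b13=1 t=0,i=10
  .##..|.  b12=0 t=1,i=7
  .#.##|.  b11=0 t=0,i=8
  .#.#.|#  b10=1 t=0,i=0
  .#..#|#  b9=1 t=1,i=4
  .#...|.  b8=0 t=0,i=2
  ..###|#  b7=1 t=1,i=10
  ..##.|#  b6=1 t=1,i=6
  ..#.#|.  b5=0 t=0,i=5
  ..#..|.  b4=0 t=1,i=3
  ...##|.  b3=0 t=2,i=3
  ...#.|.  b2=0 t=0,i=4
  ....#|#  b1=1 t=2,i=2
  .....|#  b0=1 t=2,i=0
  bits 10101101001010100110011011000011 = 2905237187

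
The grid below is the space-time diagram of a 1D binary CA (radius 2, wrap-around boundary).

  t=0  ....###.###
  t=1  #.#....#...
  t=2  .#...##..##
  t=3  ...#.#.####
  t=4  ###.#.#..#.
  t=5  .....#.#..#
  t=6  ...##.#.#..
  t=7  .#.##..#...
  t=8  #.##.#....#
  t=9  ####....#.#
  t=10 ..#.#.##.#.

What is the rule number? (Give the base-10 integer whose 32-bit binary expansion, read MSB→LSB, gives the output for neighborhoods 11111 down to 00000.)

1263152710

  ##### -> .   bit 31 = 0  t=9,i=1
  ####. -> #   bit 30 = 1  t=3,i=9
  ###.# -> .   bit 29 = 0  t=0,i=6
  ###.. -> .   bit 28 = 0  t=0,i=10
  ##.## -> #   bit 27 = 1  t=0,i=7
  ##.#. -> .   bit 26 = 0  t=2,i=0
  ##..# -> #   bit 25 = 1  t=2,i=7
  ##... -> #   bit 24 = 1  t=0,i=0
  #.### -> .   bit 23 = 0  t=0,i=8
  #.##. -> #   bit 22 = 1  t=7,i=3
  #.#.# -> .   bit 21 = 0  t=3,i=5
  #.#.. -> .   bit 20 = 0  t=1,i=2
  #..## -> #   bit 19 = 1  t=2,i=8
  #..#. -> .   bit 18 = 0  t=4,i=8
  #...# -> #   bit 17 = 1  t=1,i=9
  #.... -> .   bit 16 = 0  t=0,i=1
  .#### -> .   bit 15 = 0  t=3,i=8
  .###. -> .   bit 14 = 0  t=0,i=5
  .##.# -> #   bit 13 = 1  t=2,i=10
  .##.. -> .   bit 12 = 0  t=2,i=6
  .#.## -> #   bit 11 = 1  t=3,i=6
  .#.#. -> #   bit 10 = 1  t=1,i=1
  .#..# -> #   bit 9 = 1  t=4,i=7
  .#... -> .   bit 8 = 0  t=1,i=3
  ..### -> .   bit 7 = 0  t=0,i=4
  ..##. -> #   bit 6 = 1  t=2,i=5
  ..#.# -> .   bit 5 = 0  t=1,i=0
  ..#.. -> .   bit 4 = 0  t=1,i=7
  ...## -> .   bit 3 = 0  t=0,i=3
  ...#. -> #   bit 2 = 1  t=1,i=6
  ....# -> #   bit 1 = 1  t=0,i=2
  ..... -> .   bit 0 = 0  t=5,i=2
  bits 01001011010010100010111001000110 = 1263152710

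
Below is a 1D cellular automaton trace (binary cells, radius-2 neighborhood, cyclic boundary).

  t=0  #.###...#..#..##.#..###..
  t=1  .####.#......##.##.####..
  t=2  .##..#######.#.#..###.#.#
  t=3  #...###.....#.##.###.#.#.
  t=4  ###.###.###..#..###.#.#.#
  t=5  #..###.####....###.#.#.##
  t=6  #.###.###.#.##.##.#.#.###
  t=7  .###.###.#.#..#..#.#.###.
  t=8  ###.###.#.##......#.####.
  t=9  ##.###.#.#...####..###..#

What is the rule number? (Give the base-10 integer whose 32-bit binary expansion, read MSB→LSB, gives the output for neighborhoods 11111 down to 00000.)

  nb #####: next=.  (t=2,i=7, bit31=0)
  nb ####.: next=.  (t=1,i=3, bit30=0)
  nb ###.#: next=.  (t=1,i=4, bit29=0)
  nb ###..: next=#  (t=0,i=4, bit28=1)
  nb ##.##: next=#  (t=1,i=15, bit27=1)
  nb ##.#.: next=#  (t=0,i=16, bit26=1)
  nb ##..#: next=.  (t=0,i=23, bit25=0)
  nb ##...: next=.  (t=0,i=5, bit24=0)
  nb #.###: next=#  (t=0,i=2, bit23=1)
  nb #.##.: next=.  (t=1,i=16, bit22=0)
  nb #.#.#: next=.  (t=2,i=13, bit21=0)
  nb #.#..: next=#  (t=0,i=17, bit20=1)
  nb #..##: next=#  (t=0,i=13, bit19=1)
  nb #..#.: next=.  (t=0,i=10, bit18=0)
  nb #...#: next=#  (t=0,i=6, bit17=1)
  nb #....: next=#  (t=1,i=8, bit16=1)
  nb .####: next=#  (t=1,i=2, bit15=1)
  nb .###.: next=#  (t=0,i=3, bit14=1)
  nb .##.#: next=.  (t=0,i=15, bit13=0)
  nb .##..: next=.  (t=2,i=2, bit12=0)
  nb .#.##: next=#  (t=0,i=1, bit11=1)
  nb .#.#.: next=#  (t=2,i=14, bit10=1)
  nb .#..#: next=.  (t=0,i=9, bit9=0)
  nb .#...: next=#  (t=1,i=7, bit8=1)
  nb ..###: next=#  (t=0,i=20, bit7=1)
  nb ..##.: next=#  (t=0,i=14, bit6=1)
  nb ..#.#: next=.  (t=0,i=0, bit5=0)
  nb ..#..: next=.  (t=0,i=8, bit4=0)
  nb ...##: next=.  (t=1,i=0, bit3=0)
  nb ...#.: next=.  (t=0,i=7, bit2=0)
  nb ....#: next=#  (t=1,i=11, bit1=1)
  nb .....: next=#  (t=1,i=9, bit0=1)
  bits 00011100100110111100110111000011 = 479972803

479972803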